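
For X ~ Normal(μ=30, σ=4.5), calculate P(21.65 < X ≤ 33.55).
0.753153

We have X ~ Normal(μ=30, σ=4.5).

To find P(21.65 < X ≤ 33.55), we use:
P(21.65 < X ≤ 33.55) = P(X ≤ 33.55) - P(X ≤ 21.65)
                 = F(33.55) - F(21.65)
                 = 0.784912 - 0.031758
                 = 0.753153

So there's approximately a 75.3% chance that X falls in this range.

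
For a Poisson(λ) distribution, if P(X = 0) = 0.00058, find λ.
λ = 7.4525

For a Poisson(λ) distribution, the PMF at 0 is:
P(X = 0) = λ^0 e^(-λ) / 0! = e^(-λ)

Given P(X = 0) = 0.00058:
e^(-λ) = 0.00058
-λ = ln(0.00058)
λ = -ln(0.00058) = 7.4525

Verification: e^(-7.4525) = 0.00058 ✓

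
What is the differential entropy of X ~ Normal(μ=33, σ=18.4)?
4.3313 nats

We have X ~ Normal(μ=33, σ=18.4).

The differential entropy measures the uncertainty or information content of the distribution.

For a Normal distribution with μ=33, σ=18.4:
h(X) = 4.3313 nats

(In bits, this would be 6.2487 bits.)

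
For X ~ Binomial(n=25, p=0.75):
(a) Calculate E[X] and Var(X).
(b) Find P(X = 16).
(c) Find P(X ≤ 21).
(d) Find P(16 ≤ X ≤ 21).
(a) E[X] = 18.7500, Var(X) = 4.6875
(b) P(X = 16) = 0.078109
(c) P(X ≤ 21) = 0.903786
(d) P(16 ≤ X ≤ 21) = 0.832458

We have X ~ Binomial(n=25, p=0.75).

(a) Moments:
E[X] = 18.7500
Var(X) = 4.6875
σ = √Var(X) = 2.1651

(b) Point probability using PMF:
P(X = 16) = 0.078109

(c) Cumulative probability using CDF:
P(X ≤ 21) = F(21) = 0.903786

(d) Range probability:
P(16 ≤ X ≤ 21) = P(X ≤ 21) - P(X ≤ 15)
                   = F(21) - F(15)
                   = 0.903786 - 0.071328
                   = 0.832458

This means approximately 83.2% of outcomes fall in the interval [16, 21].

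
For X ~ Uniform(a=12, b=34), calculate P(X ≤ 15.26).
0.148182

We have X ~ Uniform(a=12, b=34).

The CDF gives us P(X ≤ k).

Using the CDF:
P(X ≤ 15.26) = 0.148182

This means there's approximately a 14.8% chance that X is at most 15.26.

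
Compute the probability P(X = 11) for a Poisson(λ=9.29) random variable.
0.102901

We have X ~ Poisson(λ=9.29).

For a Poisson distribution, the PMF gives us the probability of each outcome.

Using the PMF formula:
P(X = 11) = 0.102901

Rounded to 4 decimal places: 0.1029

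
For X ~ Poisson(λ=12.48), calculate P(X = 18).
0.032028

We have X ~ Poisson(λ=12.48).

For a Poisson distribution, the PMF gives us the probability of each outcome.

Using the PMF formula:
P(X = 18) = 0.032028

Rounded to 4 decimal places: 0.0320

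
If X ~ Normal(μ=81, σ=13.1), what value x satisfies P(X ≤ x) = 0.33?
75.2371

We have X ~ Normal(μ=81, σ=13.1).

We want to find x such that P(X ≤ x) = 0.33.

This is the 33rd percentile, which means 33% of values fall below this point.

Using the inverse CDF (quantile function):
x = F⁻¹(0.33) = 75.2371

Verification: P(X ≤ 75.2371) = 0.33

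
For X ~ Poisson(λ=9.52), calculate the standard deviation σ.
3.0854

We have X ~ Poisson(λ=9.52).

For a Poisson distribution with λ=9.52:
σ = √Var(X) = 3.0854

The standard deviation is the square root of the variance.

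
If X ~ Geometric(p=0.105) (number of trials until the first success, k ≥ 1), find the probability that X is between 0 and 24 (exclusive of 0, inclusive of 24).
0.930216

We have X ~ Geometric(p=0.105) (number of trials until the first success, k ≥ 1).

To find P(0 < X ≤ 24), we use:
P(0 < X ≤ 24) = P(X ≤ 24) - P(X ≤ 0)
                 = F(24) - F(0)
                 = 0.930216 - 0.000000
                 = 0.930216

So there's approximately a 93.0% chance that X falls in this range.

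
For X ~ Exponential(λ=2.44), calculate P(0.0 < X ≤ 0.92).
0.894051

We have X ~ Exponential(λ=2.44).

To find P(0.0 < X ≤ 0.92), we use:
P(0.0 < X ≤ 0.92) = P(X ≤ 0.92) - P(X ≤ 0.0)
                 = F(0.92) - F(0.0)
                 = 0.894051 - 0.000000
                 = 0.894051

So there's approximately a 89.4% chance that X falls in this range.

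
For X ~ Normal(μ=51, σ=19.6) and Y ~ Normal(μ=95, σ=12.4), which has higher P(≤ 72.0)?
X has higher probability (P(X ≤ 72.0) = 0.8580 > P(Y ≤ 72.0) = 0.0318)

Compute P(≤ 72.0) for each distribution:

X ~ Normal(μ=51, σ=19.6):
P(X ≤ 72.0) = 0.8580

Y ~ Normal(μ=95, σ=12.4):
P(Y ≤ 72.0) = 0.0318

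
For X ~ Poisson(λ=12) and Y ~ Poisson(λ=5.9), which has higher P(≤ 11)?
Y has higher probability (P(Y ≤ 11) = 0.9821 > P(X ≤ 11) = 0.4616)

Compute P(≤ 11) for each distribution:

X ~ Poisson(λ=12):
P(X ≤ 11) = 0.4616

Y ~ Poisson(λ=5.9):
P(Y ≤ 11) = 0.9821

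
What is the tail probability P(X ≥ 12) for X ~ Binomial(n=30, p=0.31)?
0.190879

We have X ~ Binomial(n=30, p=0.31).

For discrete distributions, P(X ≥ 12) = 1 - P(X ≤ 11).

P(X ≤ 11) = 0.809121
P(X ≥ 12) = 1 - 0.809121 = 0.190879

So there's approximately a 19.1% chance that X is at least 12.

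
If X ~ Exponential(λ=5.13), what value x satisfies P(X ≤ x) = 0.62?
0.1886

We have X ~ Exponential(λ=5.13).

We want to find x such that P(X ≤ x) = 0.62.

This is the 62nd percentile, which means 62% of values fall below this point.

Using the inverse CDF (quantile function):
x = F⁻¹(0.62) = 0.1886

Verification: P(X ≤ 0.1886) = 0.62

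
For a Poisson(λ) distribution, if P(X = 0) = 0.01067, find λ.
λ = 4.5403

For a Poisson(λ) distribution, the PMF at 0 is:
P(X = 0) = λ^0 e^(-λ) / 0! = e^(-λ)

Given P(X = 0) = 0.01067:
e^(-λ) = 0.01067
-λ = ln(0.01067)
λ = -ln(0.01067) = 4.5403

Verification: e^(-4.5403) = 0.01067 ✓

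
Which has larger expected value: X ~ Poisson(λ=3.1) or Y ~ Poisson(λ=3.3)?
Y has larger mean (3.3000 > 3.1000)

Compute the expected value for each distribution:

X ~ Poisson(λ=3.1):
E[X] = 3.1000

Y ~ Poisson(λ=3.3):
E[Y] = 3.3000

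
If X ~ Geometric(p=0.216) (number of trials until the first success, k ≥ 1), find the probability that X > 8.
0.142734

We have X ~ Geometric(p=0.216) (number of trials until the first success, k ≥ 1).

P(X > 8) = 1 - P(X ≤ 8)
                = 1 - F(8)
                = 1 - 0.857266
                = 0.142734

So there's approximately a 14.3% chance that X exceeds 8.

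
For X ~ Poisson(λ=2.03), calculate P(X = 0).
0.131336

We have X ~ Poisson(λ=2.03).

For a Poisson distribution, the PMF gives us the probability of each outcome.

Using the PMF formula:
P(X = 0) = 0.131336

Rounded to 4 decimal places: 0.1313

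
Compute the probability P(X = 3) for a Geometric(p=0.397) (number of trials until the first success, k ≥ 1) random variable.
0.144353

We have X ~ Geometric(p=0.397) (number of trials until the first success, k ≥ 1).

For a Geometric distribution, the PMF gives us the probability of each outcome.

Using the PMF formula:
P(X = 3) = 0.144353

Rounded to 4 decimal places: 0.1444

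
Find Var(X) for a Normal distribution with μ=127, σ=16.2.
262.4400

We have X ~ Normal(μ=127, σ=16.2).

For a Normal distribution with μ=127, σ=16.2:
Var(X) = 262.4400

The variance measures the spread of the distribution around the mean.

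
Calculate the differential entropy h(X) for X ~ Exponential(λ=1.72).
0.4577 nats

We have X ~ Exponential(λ=1.72).

The differential entropy measures the uncertainty or information content of the distribution.

For an Exponential distribution with λ=1.72:
h(X) = 0.4577 nats

(In bits, this would be 0.6603 bits.)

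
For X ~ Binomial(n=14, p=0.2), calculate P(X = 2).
0.250139

We have X ~ Binomial(n=14, p=0.2).

For a Binomial distribution, the PMF gives us the probability of each outcome.

Using the PMF formula:
P(X = 2) = 0.250139

Rounded to 4 decimal places: 0.2501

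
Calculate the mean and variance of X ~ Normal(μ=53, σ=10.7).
E[X] = 53.0000, Var(X) = 114.4900

We have X ~ Normal(μ=53, σ=10.7).

For a Normal distribution with μ=53, σ=10.7:

Expected value:
E[X] = 53.0000

Variance:
Var(X) = 114.4900

Standard deviation:
σ = √Var(X) = 10.7000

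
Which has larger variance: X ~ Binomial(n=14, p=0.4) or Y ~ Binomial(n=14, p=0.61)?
X has larger variance (3.3600 > 3.3306)

Compute the variance for each distribution:

X ~ Binomial(n=14, p=0.4):
Var(X) = 3.3600

Y ~ Binomial(n=14, p=0.61):
Var(Y) = 3.3306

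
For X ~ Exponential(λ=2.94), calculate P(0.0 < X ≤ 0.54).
0.795584

We have X ~ Exponential(λ=2.94).

To find P(0.0 < X ≤ 0.54), we use:
P(0.0 < X ≤ 0.54) = P(X ≤ 0.54) - P(X ≤ 0.0)
                 = F(0.54) - F(0.0)
                 = 0.795584 - 0.000000
                 = 0.795584

So there's approximately a 79.6% chance that X falls in this range.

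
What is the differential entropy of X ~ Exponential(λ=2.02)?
0.2969 nats

We have X ~ Exponential(λ=2.02).

The differential entropy measures the uncertainty or information content of the distribution.

For an Exponential distribution with λ=2.02:
h(X) = 0.2969 nats

(In bits, this would be 0.4283 bits.)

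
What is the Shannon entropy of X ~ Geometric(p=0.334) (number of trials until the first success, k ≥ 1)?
1.9071 nats

We have X ~ Geometric(p=0.334) (number of trials until the first success, k ≥ 1).

The Shannon entropy measures the uncertainty or information content of the distribution.

For a Geometric distribution with p=0.334 (number of trials until the first success, k ≥ 1):
H(X) = 1.9071 nats

(In bits, this would be 2.7514 bits.)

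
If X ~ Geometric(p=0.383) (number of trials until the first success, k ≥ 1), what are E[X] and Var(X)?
E[X] = 2.6110, Var(X) = 4.2062

We have X ~ Geometric(p=0.383) (number of trials until the first success, k ≥ 1).

For a Geometric distribution with p=0.383 (number of trials until the first success, k ≥ 1):

Expected value:
E[X] = 2.6110

Variance:
Var(X) = 4.2062

Standard deviation:
σ = √Var(X) = 2.0509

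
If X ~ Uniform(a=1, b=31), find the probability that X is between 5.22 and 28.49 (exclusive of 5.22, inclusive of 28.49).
0.775667

We have X ~ Uniform(a=1, b=31).

To find P(5.22 < X ≤ 28.49), we use:
P(5.22 < X ≤ 28.49) = P(X ≤ 28.49) - P(X ≤ 5.22)
                 = F(28.49) - F(5.22)
                 = 0.916333 - 0.140667
                 = 0.775667

So there's approximately a 77.6% chance that X falls in this range.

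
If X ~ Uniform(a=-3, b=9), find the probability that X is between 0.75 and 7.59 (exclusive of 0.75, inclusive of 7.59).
0.570000

We have X ~ Uniform(a=-3, b=9).

To find P(0.75 < X ≤ 7.59), we use:
P(0.75 < X ≤ 7.59) = P(X ≤ 7.59) - P(X ≤ 0.75)
                 = F(7.59) - F(0.75)
                 = 0.882500 - 0.312500
                 = 0.570000

So there's approximately a 57.0% chance that X falls in this range.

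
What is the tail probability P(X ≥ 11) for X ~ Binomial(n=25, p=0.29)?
0.079458

We have X ~ Binomial(n=25, p=0.29).

For discrete distributions, P(X ≥ 11) = 1 - P(X ≤ 10).

P(X ≤ 10) = 0.920542
P(X ≥ 11) = 1 - 0.920542 = 0.079458

So there's approximately a 7.9% chance that X is at least 11.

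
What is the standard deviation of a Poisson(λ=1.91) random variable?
1.3820

We have X ~ Poisson(λ=1.91).

For a Poisson distribution with λ=1.91:
σ = √Var(X) = 1.3820

The standard deviation is the square root of the variance.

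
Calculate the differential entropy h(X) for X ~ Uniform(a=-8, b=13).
3.0445 nats

We have X ~ Uniform(a=-8, b=13).

The differential entropy measures the uncertainty or information content of the distribution.

For a Uniform distribution with a=-8, b=13:
h(X) = 3.0445 nats

(In bits, this would be 4.3923 bits.)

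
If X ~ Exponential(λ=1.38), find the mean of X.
0.7246

We have X ~ Exponential(λ=1.38).

For an Exponential distribution with λ=1.38:
E[X] = 0.7246

This is the expected (average) value of X.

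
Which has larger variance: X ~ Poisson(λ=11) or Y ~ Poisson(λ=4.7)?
X has larger variance (11.0000 > 4.7000)

Compute the variance for each distribution:

X ~ Poisson(λ=11):
Var(X) = 11.0000

Y ~ Poisson(λ=4.7):
Var(Y) = 4.7000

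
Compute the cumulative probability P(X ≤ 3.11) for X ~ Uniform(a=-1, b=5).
0.685000

We have X ~ Uniform(a=-1, b=5).

The CDF gives us P(X ≤ k).

Using the CDF:
P(X ≤ 3.11) = 0.685000

This means there's approximately a 68.5% chance that X is at most 3.11.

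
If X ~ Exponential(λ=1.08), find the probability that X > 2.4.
0.074870

We have X ~ Exponential(λ=1.08).

P(X > 2.4) = 1 - P(X ≤ 2.4)
                = 1 - F(2.4)
                = 1 - 0.925130
                = 0.074870

So there's approximately a 7.5% chance that X exceeds 2.4.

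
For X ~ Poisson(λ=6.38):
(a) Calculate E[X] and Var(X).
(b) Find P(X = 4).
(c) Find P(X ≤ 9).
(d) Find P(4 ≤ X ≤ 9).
(a) E[X] = 6.3800, Var(X) = 6.3800
(b) P(X = 4) = 0.117023
(c) P(X ≤ 9) = 0.887442
(d) P(4 ≤ X ≤ 9) = 0.767064

We have X ~ Poisson(λ=6.38).

(a) Moments:
E[X] = 6.3800
Var(X) = 6.3800
σ = √Var(X) = 2.5259

(b) Point probability using PMF:
P(X = 4) = 0.117023

(c) Cumulative probability using CDF:
P(X ≤ 9) = F(9) = 0.887442

(d) Range probability:
P(4 ≤ X ≤ 9) = P(X ≤ 9) - P(X ≤ 3)
                   = F(9) - F(3)
                   = 0.887442 - 0.120378
                   = 0.767064

This means approximately 76.7% of outcomes fall in the interval [4, 9].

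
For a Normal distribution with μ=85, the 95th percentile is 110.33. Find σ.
σ = 15.3995

For X ~ Normal(μ, σ), the p-th percentile satisfies x = μ + z_p × σ,
where z_p = Φ⁻¹(p) is the standard normal quantile.

Step 1: z_{0.95} = Φ⁻¹(0.95) = 1.6449

Step 2: Solve for σ:
110.33 = 85 + 1.6449 × σ
σ = (110.33 - 85) / 1.6449
σ = 25.33 / 1.6449
σ = 15.3995

Verification: μ + z × σ = 85 + 1.6449 × 15.3995 = 110.33 ✓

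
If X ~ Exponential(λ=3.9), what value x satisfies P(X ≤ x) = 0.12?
0.0328

We have X ~ Exponential(λ=3.9).

We want to find x such that P(X ≤ x) = 0.12.

This is the 12th percentile, which means 12% of values fall below this point.

Using the inverse CDF (quantile function):
x = F⁻¹(0.12) = 0.0328

Verification: P(X ≤ 0.0328) = 0.12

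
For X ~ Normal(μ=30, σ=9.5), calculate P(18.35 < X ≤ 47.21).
0.854934

We have X ~ Normal(μ=30, σ=9.5).

To find P(18.35 < X ≤ 47.21), we use:
P(18.35 < X ≤ 47.21) = P(X ≤ 47.21) - P(X ≤ 18.35)
                 = F(47.21) - F(18.35)
                 = 0.964974 - 0.110040
                 = 0.854934

So there's approximately a 85.5% chance that X falls in this range.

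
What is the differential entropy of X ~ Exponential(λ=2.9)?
-0.0647 nats

We have X ~ Exponential(λ=2.9).

The differential entropy measures the uncertainty or information content of the distribution.

For an Exponential distribution with λ=2.9:
h(X) = -0.0647 nats

(In bits, this would be -0.0934 bits.)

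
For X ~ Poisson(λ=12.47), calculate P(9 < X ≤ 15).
0.604715

We have X ~ Poisson(λ=12.47).

To find P(9 < X ≤ 15), we use:
P(9 < X ≤ 15) = P(X ≤ 15) - P(X ≤ 9)
                 = F(15) - F(9)
                 = 0.808452 - 0.203736
                 = 0.604715

So there's approximately a 60.5% chance that X falls in this range.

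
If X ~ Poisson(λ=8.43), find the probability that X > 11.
0.145429

We have X ~ Poisson(λ=8.43).

P(X > 11) = 1 - P(X ≤ 11)
                = 1 - F(11)
                = 1 - 0.854571
                = 0.145429

So there's approximately a 14.5% chance that X exceeds 11.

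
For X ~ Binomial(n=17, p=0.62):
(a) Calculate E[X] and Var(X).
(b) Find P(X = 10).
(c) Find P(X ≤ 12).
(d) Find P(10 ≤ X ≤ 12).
(a) E[X] = 10.5400, Var(X) = 4.0052
(b) P(X = 10) = 0.186757
(c) P(X ≤ 12) = 0.835983
(d) P(10 ≤ X ≤ 12) = 0.538849

We have X ~ Binomial(n=17, p=0.62).

(a) Moments:
E[X] = 10.5400
Var(X) = 4.0052
σ = √Var(X) = 2.0013

(b) Point probability using PMF:
P(X = 10) = 0.186757

(c) Cumulative probability using CDF:
P(X ≤ 12) = F(12) = 0.835983

(d) Range probability:
P(10 ≤ X ≤ 12) = P(X ≤ 12) - P(X ≤ 9)
                   = F(12) - F(9)
                   = 0.835983 - 0.297134
                   = 0.538849

This means approximately 53.9% of outcomes fall in the interval [10, 12].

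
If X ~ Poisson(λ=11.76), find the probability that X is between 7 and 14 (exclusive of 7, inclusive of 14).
0.692768

We have X ~ Poisson(λ=11.76).

To find P(7 < X ≤ 14), we use:
P(7 < X ≤ 14) = P(X ≤ 14) - P(X ≤ 7)
                 = F(14) - F(7)
                 = 0.793293 - 0.100525
                 = 0.692768

So there's approximately a 69.3% chance that X falls in this range.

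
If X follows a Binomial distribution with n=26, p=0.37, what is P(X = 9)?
0.157541

We have X ~ Binomial(n=26, p=0.37).

For a Binomial distribution, the PMF gives us the probability of each outcome.

Using the PMF formula:
P(X = 9) = 0.157541

Rounded to 4 decimal places: 0.1575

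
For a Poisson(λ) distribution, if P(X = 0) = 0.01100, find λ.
λ = 4.5099

For a Poisson(λ) distribution, the PMF at 0 is:
P(X = 0) = λ^0 e^(-λ) / 0! = e^(-λ)

Given P(X = 0) = 0.01100:
e^(-λ) = 0.01100
-λ = ln(0.01100)
λ = -ln(0.01100) = 4.5099

Verification: e^(-4.5099) = 0.01100 ✓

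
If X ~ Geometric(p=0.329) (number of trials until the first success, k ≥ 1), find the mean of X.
3.0395

We have X ~ Geometric(p=0.329) (number of trials until the first success, k ≥ 1).

For a Geometric distribution with p=0.329 (number of trials until the first success, k ≥ 1):
E[X] = 3.0395

This is the expected (average) value of X.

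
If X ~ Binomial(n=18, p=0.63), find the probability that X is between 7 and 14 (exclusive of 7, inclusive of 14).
0.911346

We have X ~ Binomial(n=18, p=0.63).

To find P(7 < X ≤ 14), we use:
P(7 < X ≤ 14) = P(X ≤ 14) - P(X ≤ 7)
                 = F(14) - F(7)
                 = 0.943871 - 0.032525
                 = 0.911346

So there's approximately a 91.1% chance that X falls in this range.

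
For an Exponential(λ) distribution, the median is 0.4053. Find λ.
λ = 1.7102

For X ~ Exponential(λ), the CDF is F(x) = 1 - e^(-λx).
The median m satisfies F(m) = 0.5:
1 - e^(-λm) = 0.5
e^(-λm) = 0.5
λm = ln(2)
m = ln(2) / λ

Given m = 0.4053:
λ = ln(2) / 0.4053 = 0.693147 / 0.4053 = 1.7102

Verification: ln(2) / 1.7102 = 0.4053 ✓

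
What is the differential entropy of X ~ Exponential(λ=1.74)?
0.4461 nats

We have X ~ Exponential(λ=1.74).

The differential entropy measures the uncertainty or information content of the distribution.

For an Exponential distribution with λ=1.74:
h(X) = 0.4461 nats

(In bits, this would be 0.6436 bits.)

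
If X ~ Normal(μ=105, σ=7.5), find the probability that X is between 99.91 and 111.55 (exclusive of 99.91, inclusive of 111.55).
0.560085

We have X ~ Normal(μ=105, σ=7.5).

To find P(99.91 < X ≤ 111.55), we use:
P(99.91 < X ≤ 111.55) = P(X ≤ 111.55) - P(X ≤ 99.91)
                 = F(111.55) - F(99.91)
                 = 0.808759 - 0.248675
                 = 0.560085

So there's approximately a 56.0% chance that X falls in this range.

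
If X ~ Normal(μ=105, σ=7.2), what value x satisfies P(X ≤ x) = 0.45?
104.0952

We have X ~ Normal(μ=105, σ=7.2).

We want to find x such that P(X ≤ x) = 0.45.

This is the 45th percentile, which means 45% of values fall below this point.

Using the inverse CDF (quantile function):
x = F⁻¹(0.45) = 104.0952

Verification: P(X ≤ 104.0952) = 0.45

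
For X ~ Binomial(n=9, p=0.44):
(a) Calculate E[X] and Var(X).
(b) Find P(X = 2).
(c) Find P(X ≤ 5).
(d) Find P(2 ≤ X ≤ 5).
(a) E[X] = 3.9600, Var(X) = 2.2176
(b) P(X = 2) = 0.120372
(c) P(X ≤ 5) = 0.849213
(d) P(2 ≤ X ≤ 5) = 0.805497

We have X ~ Binomial(n=9, p=0.44).

(a) Moments:
E[X] = 3.9600
Var(X) = 2.2176
σ = √Var(X) = 1.4892

(b) Point probability using PMF:
P(X = 2) = 0.120372

(c) Cumulative probability using CDF:
P(X ≤ 5) = F(5) = 0.849213

(d) Range probability:
P(2 ≤ X ≤ 5) = P(X ≤ 5) - P(X ≤ 1)
                   = F(5) - F(1)
                   = 0.849213 - 0.043716
                   = 0.805497

This means approximately 80.5% of outcomes fall in the interval [2, 5].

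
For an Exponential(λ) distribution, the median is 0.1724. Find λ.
λ = 4.0206

For X ~ Exponential(λ), the CDF is F(x) = 1 - e^(-λx).
The median m satisfies F(m) = 0.5:
1 - e^(-λm) = 0.5
e^(-λm) = 0.5
λm = ln(2)
m = ln(2) / λ

Given m = 0.1724:
λ = ln(2) / 0.1724 = 0.693147 / 0.1724 = 4.0206

Verification: ln(2) / 4.0206 = 0.1724 ✓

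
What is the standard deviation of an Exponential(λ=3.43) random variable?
0.2915

We have X ~ Exponential(λ=3.43).

For an Exponential distribution with λ=3.43:
σ = √Var(X) = 0.2915

The standard deviation is the square root of the variance.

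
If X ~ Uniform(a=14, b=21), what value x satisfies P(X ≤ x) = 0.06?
14.4200

We have X ~ Uniform(a=14, b=21).

We want to find x such that P(X ≤ x) = 0.06.

This is the 6th percentile, which means 6% of values fall below this point.

Using the inverse CDF (quantile function):
x = F⁻¹(0.06) = 14.4200

Verification: P(X ≤ 14.4200) = 0.06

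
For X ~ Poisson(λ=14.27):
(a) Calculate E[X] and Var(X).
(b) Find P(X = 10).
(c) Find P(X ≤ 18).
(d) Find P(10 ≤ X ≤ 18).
(a) E[X] = 14.2700, Var(X) = 14.2700
(b) P(X = 10) = 0.061248
(c) P(X ≤ 18) = 0.867098
(d) P(10 ≤ X ≤ 18) = 0.769878

We have X ~ Poisson(λ=14.27).

(a) Moments:
E[X] = 14.2700
Var(X) = 14.2700
σ = √Var(X) = 3.7776

(b) Point probability using PMF:
P(X = 10) = 0.061248

(c) Cumulative probability using CDF:
P(X ≤ 18) = F(18) = 0.867098

(d) Range probability:
P(10 ≤ X ≤ 18) = P(X ≤ 18) - P(X ≤ 9)
                   = F(18) - F(9)
                   = 0.867098 - 0.097220
                   = 0.769878

This means approximately 77.0% of outcomes fall in the interval [10, 18].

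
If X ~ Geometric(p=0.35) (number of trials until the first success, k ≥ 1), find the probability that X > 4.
0.178506

We have X ~ Geometric(p=0.35) (number of trials until the first success, k ≥ 1).

P(X > 4) = 1 - P(X ≤ 4)
                = 1 - F(4)
                = 1 - 0.821494
                = 0.178506

So there's approximately a 17.9% chance that X exceeds 4.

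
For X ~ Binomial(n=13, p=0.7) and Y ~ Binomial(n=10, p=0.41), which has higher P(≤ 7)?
Y has higher probability (P(Y ≤ 7) = 0.9854 > P(X ≤ 7) = 0.1654)

Compute P(≤ 7) for each distribution:

X ~ Binomial(n=13, p=0.7):
P(X ≤ 7) = 0.1654

Y ~ Binomial(n=10, p=0.41):
P(Y ≤ 7) = 0.9854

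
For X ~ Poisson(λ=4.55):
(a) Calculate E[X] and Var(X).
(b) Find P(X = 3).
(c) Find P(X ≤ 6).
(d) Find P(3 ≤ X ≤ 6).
(a) E[X] = 4.5500, Var(X) = 4.5500
(b) P(X = 3) = 0.165899
(c) P(X ≤ 6) = 0.824592
(d) P(3 ≤ X ≤ 6) = 0.656560

We have X ~ Poisson(λ=4.55).

(a) Moments:
E[X] = 4.5500
Var(X) = 4.5500
σ = √Var(X) = 2.1331

(b) Point probability using PMF:
P(X = 3) = 0.165899

(c) Cumulative probability using CDF:
P(X ≤ 6) = F(6) = 0.824592

(d) Range probability:
P(3 ≤ X ≤ 6) = P(X ≤ 6) - P(X ≤ 2)
                   = F(6) - F(2)
                   = 0.824592 - 0.168032
                   = 0.656560

This means approximately 65.7% of outcomes fall in the interval [3, 6].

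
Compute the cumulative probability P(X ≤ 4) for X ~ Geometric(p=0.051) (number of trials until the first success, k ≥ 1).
0.188918

We have X ~ Geometric(p=0.051) (number of trials until the first success, k ≥ 1).

The CDF gives us P(X ≤ k).

Using the CDF:
P(X ≤ 4) = 0.188918

This means there's approximately a 18.9% chance that X is at most 4.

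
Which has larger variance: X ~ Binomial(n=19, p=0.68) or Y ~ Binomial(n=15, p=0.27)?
X has larger variance (4.1344 > 2.9565)

Compute the variance for each distribution:

X ~ Binomial(n=19, p=0.68):
Var(X) = 4.1344

Y ~ Binomial(n=15, p=0.27):
Var(Y) = 2.9565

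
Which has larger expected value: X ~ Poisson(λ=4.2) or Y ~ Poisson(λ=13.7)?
Y has larger mean (13.7000 > 4.2000)

Compute the expected value for each distribution:

X ~ Poisson(λ=4.2):
E[X] = 4.2000

Y ~ Poisson(λ=13.7):
E[Y] = 13.7000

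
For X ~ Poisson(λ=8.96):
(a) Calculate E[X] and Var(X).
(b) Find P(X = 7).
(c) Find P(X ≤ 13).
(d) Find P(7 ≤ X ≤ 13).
(a) E[X] = 8.9600, Var(X) = 8.9600
(b) P(X = 7) = 0.118154
(c) P(X ≤ 13) = 0.928146
(d) P(7 ≤ X ≤ 13) = 0.717698

We have X ~ Poisson(λ=8.96).

(a) Moments:
E[X] = 8.9600
Var(X) = 8.9600
σ = √Var(X) = 2.9933

(b) Point probability using PMF:
P(X = 7) = 0.118154

(c) Cumulative probability using CDF:
P(X ≤ 13) = F(13) = 0.928146

(d) Range probability:
P(7 ≤ X ≤ 13) = P(X ≤ 13) - P(X ≤ 6)
                   = F(13) - F(6)
                   = 0.928146 - 0.210449
                   = 0.717698

This means approximately 71.8% of outcomes fall in the interval [7, 13].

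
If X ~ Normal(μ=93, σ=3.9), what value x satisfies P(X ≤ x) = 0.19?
89.5762

We have X ~ Normal(μ=93, σ=3.9).

We want to find x such that P(X ≤ x) = 0.19.

This is the 19th percentile, which means 19% of values fall below this point.

Using the inverse CDF (quantile function):
x = F⁻¹(0.19) = 89.5762

Verification: P(X ≤ 89.5762) = 0.19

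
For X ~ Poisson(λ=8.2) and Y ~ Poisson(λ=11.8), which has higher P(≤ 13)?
X has higher probability (P(X ≤ 13) = 0.9595 > P(Y ≤ 13) = 0.7025)

Compute P(≤ 13) for each distribution:

X ~ Poisson(λ=8.2):
P(X ≤ 13) = 0.9595

Y ~ Poisson(λ=11.8):
P(Y ≤ 13) = 0.7025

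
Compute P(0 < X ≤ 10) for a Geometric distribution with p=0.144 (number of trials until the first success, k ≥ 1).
0.788779

We have X ~ Geometric(p=0.144) (number of trials until the first success, k ≥ 1).

To find P(0 < X ≤ 10), we use:
P(0 < X ≤ 10) = P(X ≤ 10) - P(X ≤ 0)
                 = F(10) - F(0)
                 = 0.788779 - 0.000000
                 = 0.788779

So there's approximately a 78.9% chance that X falls in this range.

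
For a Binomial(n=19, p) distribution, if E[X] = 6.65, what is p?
p = 0.35

For a Binomial(n, p) distribution:
E[X] = n × p

Given n = 19 and E[X] = 6.65:
6.65 = 19 × p
p = 6.65 / 19 = 0.35

Verification: Binomial(19, 0.35) has E[X] = 6.65 ✓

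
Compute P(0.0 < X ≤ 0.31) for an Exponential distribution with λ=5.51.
0.818790

We have X ~ Exponential(λ=5.51).

To find P(0.0 < X ≤ 0.31), we use:
P(0.0 < X ≤ 0.31) = P(X ≤ 0.31) - P(X ≤ 0.0)
                 = F(0.31) - F(0.0)
                 = 0.818790 - 0.000000
                 = 0.818790

So there's approximately a 81.9% chance that X falls in this range.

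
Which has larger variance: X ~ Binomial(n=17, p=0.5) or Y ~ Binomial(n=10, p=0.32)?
X has larger variance (4.2500 > 2.1760)

Compute the variance for each distribution:

X ~ Binomial(n=17, p=0.5):
Var(X) = 4.2500

Y ~ Binomial(n=10, p=0.32):
Var(Y) = 2.1760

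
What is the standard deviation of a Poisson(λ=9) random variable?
3.0000

We have X ~ Poisson(λ=9).

For a Poisson distribution with λ=9:
σ = √Var(X) = 3.0000

The standard deviation is the square root of the variance.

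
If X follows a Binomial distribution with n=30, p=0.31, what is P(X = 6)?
0.071478

We have X ~ Binomial(n=30, p=0.31).

For a Binomial distribution, the PMF gives us the probability of each outcome.

Using the PMF formula:
P(X = 6) = 0.071478

Rounded to 4 decimal places: 0.0715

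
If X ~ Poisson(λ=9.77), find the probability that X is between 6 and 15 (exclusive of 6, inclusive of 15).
0.813469

We have X ~ Poisson(λ=9.77).

To find P(6 < X ≤ 15), we use:
P(6 < X ≤ 15) = P(X ≤ 15) - P(X ≤ 6)
                 = F(15) - F(6)
                 = 0.958793 - 0.145324
                 = 0.813469

So there's approximately a 81.3% chance that X falls in this range.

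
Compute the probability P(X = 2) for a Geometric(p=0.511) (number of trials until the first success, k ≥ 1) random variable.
0.249879

We have X ~ Geometric(p=0.511) (number of trials until the first success, k ≥ 1).

For a Geometric distribution, the PMF gives us the probability of each outcome.

Using the PMF formula:
P(X = 2) = 0.249879

Rounded to 4 decimal places: 0.2499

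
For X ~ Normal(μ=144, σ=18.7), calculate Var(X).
349.6900

We have X ~ Normal(μ=144, σ=18.7).

For a Normal distribution with μ=144, σ=18.7:
Var(X) = 349.6900

The variance measures the spread of the distribution around the mean.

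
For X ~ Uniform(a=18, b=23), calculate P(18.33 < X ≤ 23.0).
0.934000

We have X ~ Uniform(a=18, b=23).

To find P(18.33 < X ≤ 23.0), we use:
P(18.33 < X ≤ 23.0) = P(X ≤ 23.0) - P(X ≤ 18.33)
                 = F(23.0) - F(18.33)
                 = 1.000000 - 0.066000
                 = 0.934000

So there's approximately a 93.4% chance that X falls in this range.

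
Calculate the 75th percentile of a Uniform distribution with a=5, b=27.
21.5000

We have X ~ Uniform(a=5, b=27).

We want to find x such that P(X ≤ x) = 0.75.

This is the 75th percentile, which means 75% of values fall below this point.

Using the inverse CDF (quantile function):
x = F⁻¹(0.75) = 21.5000

Verification: P(X ≤ 21.5000) = 0.75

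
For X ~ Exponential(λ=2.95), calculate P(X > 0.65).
0.146974

We have X ~ Exponential(λ=2.95).

P(X > 0.65) = 1 - P(X ≤ 0.65)
                = 1 - F(0.65)
                = 1 - 0.853026
                = 0.146974

So there's approximately a 14.7% chance that X exceeds 0.65.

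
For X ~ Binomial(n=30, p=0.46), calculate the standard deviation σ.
2.7298

We have X ~ Binomial(n=30, p=0.46).

For a Binomial distribution with n=30, p=0.46:
σ = √Var(X) = 2.7298

The standard deviation is the square root of the variance.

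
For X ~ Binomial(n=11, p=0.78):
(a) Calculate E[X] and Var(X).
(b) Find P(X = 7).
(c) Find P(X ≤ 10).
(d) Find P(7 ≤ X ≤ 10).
(a) E[X] = 8.5800, Var(X) = 1.8876
(b) P(X = 7) = 0.135790
(c) P(X ≤ 10) = 0.934981
(d) P(7 ≤ X ≤ 10) = 0.862719

We have X ~ Binomial(n=11, p=0.78).

(a) Moments:
E[X] = 8.5800
Var(X) = 1.8876
σ = √Var(X) = 1.3739

(b) Point probability using PMF:
P(X = 7) = 0.135790

(c) Cumulative probability using CDF:
P(X ≤ 10) = F(10) = 0.934981

(d) Range probability:
P(7 ≤ X ≤ 10) = P(X ≤ 10) - P(X ≤ 6)
                   = F(10) - F(6)
                   = 0.934981 - 0.072262
                   = 0.862719

This means approximately 86.3% of outcomes fall in the interval [7, 10].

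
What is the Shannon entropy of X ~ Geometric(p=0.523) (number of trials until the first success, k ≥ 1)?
1.3233 nats

We have X ~ Geometric(p=0.523) (number of trials until the first success, k ≥ 1).

The Shannon entropy measures the uncertainty or information content of the distribution.

For a Geometric distribution with p=0.523 (number of trials until the first success, k ≥ 1):
H(X) = 1.3233 nats

(In bits, this would be 1.9091 bits.)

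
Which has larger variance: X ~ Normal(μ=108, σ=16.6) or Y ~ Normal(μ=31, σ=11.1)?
X has larger variance (275.5600 > 123.2100)

Compute the variance for each distribution:

X ~ Normal(μ=108, σ=16.6):
Var(X) = 275.5600

Y ~ Normal(μ=31, σ=11.1):
Var(Y) = 123.2100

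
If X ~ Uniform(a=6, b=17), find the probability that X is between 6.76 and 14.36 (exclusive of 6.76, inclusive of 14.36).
0.690909

We have X ~ Uniform(a=6, b=17).

To find P(6.76 < X ≤ 14.36), we use:
P(6.76 < X ≤ 14.36) = P(X ≤ 14.36) - P(X ≤ 6.76)
                 = F(14.36) - F(6.76)
                 = 0.760000 - 0.069091
                 = 0.690909

So there's approximately a 69.1% chance that X falls in this range.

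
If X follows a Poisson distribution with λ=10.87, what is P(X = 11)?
0.119286

We have X ~ Poisson(λ=10.87).

For a Poisson distribution, the PMF gives us the probability of each outcome.

Using the PMF formula:
P(X = 11) = 0.119286

Rounded to 4 decimal places: 0.1193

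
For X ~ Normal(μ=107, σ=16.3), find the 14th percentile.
89.3908

We have X ~ Normal(μ=107, σ=16.3).

We want to find x such that P(X ≤ x) = 0.14.

This is the 14th percentile, which means 14% of values fall below this point.

Using the inverse CDF (quantile function):
x = F⁻¹(0.14) = 89.3908

Verification: P(X ≤ 89.3908) = 0.14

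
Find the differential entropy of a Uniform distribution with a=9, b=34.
3.2189 nats

We have X ~ Uniform(a=9, b=34).

The differential entropy measures the uncertainty or information content of the distribution.

For a Uniform distribution with a=9, b=34:
h(X) = 3.2189 nats

(In bits, this would be 4.6439 bits.)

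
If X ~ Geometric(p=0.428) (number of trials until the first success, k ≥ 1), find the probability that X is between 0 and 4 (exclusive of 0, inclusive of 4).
0.892951

We have X ~ Geometric(p=0.428) (number of trials until the first success, k ≥ 1).

To find P(0 < X ≤ 4), we use:
P(0 < X ≤ 4) = P(X ≤ 4) - P(X ≤ 0)
                 = F(4) - F(0)
                 = 0.892951 - 0.000000
                 = 0.892951

So there's approximately a 89.3% chance that X falls in this range.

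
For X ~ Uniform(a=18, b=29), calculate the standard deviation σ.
3.1754

We have X ~ Uniform(a=18, b=29).

For a Uniform distribution with a=18, b=29:
σ = √Var(X) = 3.1754

The standard deviation is the square root of the variance.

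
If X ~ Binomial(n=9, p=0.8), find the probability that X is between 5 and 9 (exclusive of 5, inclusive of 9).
0.914358

We have X ~ Binomial(n=9, p=0.8).

To find P(5 < X ≤ 9), we use:
P(5 < X ≤ 9) = P(X ≤ 9) - P(X ≤ 5)
                 = F(9) - F(5)
                 = 1.000000 - 0.085642
                 = 0.914358

So there's approximately a 91.4% chance that X falls in this range.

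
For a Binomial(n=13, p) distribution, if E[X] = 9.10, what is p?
p = 0.7

For a Binomial(n, p) distribution:
E[X] = n × p

Given n = 13 and E[X] = 9.10:
9.10 = 13 × p
p = 9.10 / 13 = 0.7

Verification: Binomial(13, 0.7) has E[X] = 9.10 ✓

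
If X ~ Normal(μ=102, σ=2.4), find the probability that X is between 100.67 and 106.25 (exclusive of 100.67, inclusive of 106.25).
0.671973

We have X ~ Normal(μ=102, σ=2.4).

To find P(100.67 < X ≤ 106.25), we use:
P(100.67 < X ≤ 106.25) = P(X ≤ 106.25) - P(X ≤ 100.67)
                 = F(106.25) - F(100.67)
                 = 0.961706 - 0.289732
                 = 0.671973

So there's approximately a 67.2% chance that X falls in this range.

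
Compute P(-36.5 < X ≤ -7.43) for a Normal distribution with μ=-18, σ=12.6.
0.728217

We have X ~ Normal(μ=-18, σ=12.6).

To find P(-36.5 < X ≤ -7.43), we use:
P(-36.5 < X ≤ -7.43) = P(X ≤ -7.43) - P(X ≤ -36.5)
                 = F(-7.43) - F(-36.5)
                 = 0.799234 - 0.071018
                 = 0.728217

So there's approximately a 72.8% chance that X falls in this range.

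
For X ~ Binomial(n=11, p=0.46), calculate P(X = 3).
0.116120

We have X ~ Binomial(n=11, p=0.46).

For a Binomial distribution, the PMF gives us the probability of each outcome.

Using the PMF formula:
P(X = 3) = 0.116120

Rounded to 4 decimal places: 0.1161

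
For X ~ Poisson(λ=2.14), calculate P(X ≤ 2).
0.638842

We have X ~ Poisson(λ=2.14).

The CDF gives us P(X ≤ k).

Using the CDF:
P(X ≤ 2) = 0.638842

This means there's approximately a 63.9% chance that X is at most 2.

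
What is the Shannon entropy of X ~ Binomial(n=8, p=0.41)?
1.7448 nats

We have X ~ Binomial(n=8, p=0.41).

The Shannon entropy measures the uncertainty or information content of the distribution.

For a Binomial distribution with n=8, p=0.41:
H(X) = 1.7448 nats

(In bits, this would be 2.5172 bits.)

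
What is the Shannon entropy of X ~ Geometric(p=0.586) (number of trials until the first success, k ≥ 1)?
1.1575 nats

We have X ~ Geometric(p=0.586) (number of trials until the first success, k ≥ 1).

The Shannon entropy measures the uncertainty or information content of the distribution.

For a Geometric distribution with p=0.586 (number of trials until the first success, k ≥ 1):
H(X) = 1.1575 nats

(In bits, this would be 1.6699 bits.)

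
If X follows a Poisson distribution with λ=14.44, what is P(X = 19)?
0.047366

We have X ~ Poisson(λ=14.44).

For a Poisson distribution, the PMF gives us the probability of each outcome.

Using the PMF formula:
P(X = 19) = 0.047366

Rounded to 4 decimal places: 0.0474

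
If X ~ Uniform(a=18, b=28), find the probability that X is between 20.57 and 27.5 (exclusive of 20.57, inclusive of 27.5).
0.693000

We have X ~ Uniform(a=18, b=28).

To find P(20.57 < X ≤ 27.5), we use:
P(20.57 < X ≤ 27.5) = P(X ≤ 27.5) - P(X ≤ 20.57)
                 = F(27.5) - F(20.57)
                 = 0.950000 - 0.257000
                 = 0.693000

So there's approximately a 69.3% chance that X falls in this range.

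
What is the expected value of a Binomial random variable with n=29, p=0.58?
16.8200

We have X ~ Binomial(n=29, p=0.58).

For a Binomial distribution with n=29, p=0.58:
E[X] = 16.8200

This is the expected (average) value of X.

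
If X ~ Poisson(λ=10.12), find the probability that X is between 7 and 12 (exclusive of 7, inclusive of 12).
0.570443

We have X ~ Poisson(λ=10.12).

To find P(7 < X ≤ 12), we use:
P(7 < X ≤ 12) = P(X ≤ 12) - P(X ≤ 7)
                 = F(12) - F(7)
                 = 0.780049 - 0.209605
                 = 0.570443

So there's approximately a 57.0% chance that X falls in this range.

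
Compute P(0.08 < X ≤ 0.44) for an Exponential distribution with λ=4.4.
0.559000

We have X ~ Exponential(λ=4.4).

To find P(0.08 < X ≤ 0.44), we use:
P(0.08 < X ≤ 0.44) = P(X ≤ 0.44) - P(X ≤ 0.08)
                 = F(0.44) - F(0.08)
                 = 0.855720 - 0.296720
                 = 0.559000

So there's approximately a 55.9% chance that X falls in this range.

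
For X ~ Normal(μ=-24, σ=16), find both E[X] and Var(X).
E[X] = -24.0000, Var(X) = 256.0000

We have X ~ Normal(μ=-24, σ=16).

For a Normal distribution with μ=-24, σ=16:

Expected value:
E[X] = -24.0000

Variance:
Var(X) = 256.0000

Standard deviation:
σ = √Var(X) = 16.0000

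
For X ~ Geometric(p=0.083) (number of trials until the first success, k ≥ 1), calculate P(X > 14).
0.297283

We have X ~ Geometric(p=0.083) (number of trials until the first success, k ≥ 1).

P(X > 14) = 1 - P(X ≤ 14)
                = 1 - F(14)
                = 1 - 0.702717
                = 0.297283

So there's approximately a 29.7% chance that X exceeds 14.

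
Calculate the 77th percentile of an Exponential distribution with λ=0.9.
1.6330

We have X ~ Exponential(λ=0.9).

We want to find x such that P(X ≤ x) = 0.77.

This is the 77th percentile, which means 77% of values fall below this point.

Using the inverse CDF (quantile function):
x = F⁻¹(0.77) = 1.6330

Verification: P(X ≤ 1.6330) = 0.77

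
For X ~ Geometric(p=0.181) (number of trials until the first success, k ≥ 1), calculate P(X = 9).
0.036640

We have X ~ Geometric(p=0.181) (number of trials until the first success, k ≥ 1).

For a Geometric distribution, the PMF gives us the probability of each outcome.

Using the PMF formula:
P(X = 9) = 0.036640

Rounded to 4 decimal places: 0.0366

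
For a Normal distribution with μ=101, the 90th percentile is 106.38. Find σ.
σ = 4.1980

For X ~ Normal(μ, σ), the p-th percentile satisfies x = μ + z_p × σ,
where z_p = Φ⁻¹(p) is the standard normal quantile.

Step 1: z_{0.9} = Φ⁻¹(0.9) = 1.2816

Step 2: Solve for σ:
106.38 = 101 + 1.2816 × σ
σ = (106.38 - 101) / 1.2816
σ = 5.38 / 1.2816
σ = 4.1980

Verification: μ + z × σ = 101 + 1.2816 × 4.1980 = 106.38 ✓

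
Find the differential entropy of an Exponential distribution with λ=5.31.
-0.6696 nats

We have X ~ Exponential(λ=5.31).

The differential entropy measures the uncertainty or information content of the distribution.

For an Exponential distribution with λ=5.31:
h(X) = -0.6696 nats

(In bits, this would be -0.9660 bits.)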